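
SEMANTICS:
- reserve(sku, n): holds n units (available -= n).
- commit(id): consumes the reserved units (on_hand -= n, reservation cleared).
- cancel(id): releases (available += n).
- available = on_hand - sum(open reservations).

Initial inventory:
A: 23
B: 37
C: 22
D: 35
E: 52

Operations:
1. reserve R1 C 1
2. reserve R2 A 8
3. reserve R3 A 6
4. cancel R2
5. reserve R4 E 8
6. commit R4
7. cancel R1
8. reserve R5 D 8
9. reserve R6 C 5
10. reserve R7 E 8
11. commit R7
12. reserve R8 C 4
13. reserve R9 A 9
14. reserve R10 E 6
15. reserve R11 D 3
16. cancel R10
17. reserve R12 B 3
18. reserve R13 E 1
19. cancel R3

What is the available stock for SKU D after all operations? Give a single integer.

Step 1: reserve R1 C 1 -> on_hand[A=23 B=37 C=22 D=35 E=52] avail[A=23 B=37 C=21 D=35 E=52] open={R1}
Step 2: reserve R2 A 8 -> on_hand[A=23 B=37 C=22 D=35 E=52] avail[A=15 B=37 C=21 D=35 E=52] open={R1,R2}
Step 3: reserve R3 A 6 -> on_hand[A=23 B=37 C=22 D=35 E=52] avail[A=9 B=37 C=21 D=35 E=52] open={R1,R2,R3}
Step 4: cancel R2 -> on_hand[A=23 B=37 C=22 D=35 E=52] avail[A=17 B=37 C=21 D=35 E=52] open={R1,R3}
Step 5: reserve R4 E 8 -> on_hand[A=23 B=37 C=22 D=35 E=52] avail[A=17 B=37 C=21 D=35 E=44] open={R1,R3,R4}
Step 6: commit R4 -> on_hand[A=23 B=37 C=22 D=35 E=44] avail[A=17 B=37 C=21 D=35 E=44] open={R1,R3}
Step 7: cancel R1 -> on_hand[A=23 B=37 C=22 D=35 E=44] avail[A=17 B=37 C=22 D=35 E=44] open={R3}
Step 8: reserve R5 D 8 -> on_hand[A=23 B=37 C=22 D=35 E=44] avail[A=17 B=37 C=22 D=27 E=44] open={R3,R5}
Step 9: reserve R6 C 5 -> on_hand[A=23 B=37 C=22 D=35 E=44] avail[A=17 B=37 C=17 D=27 E=44] open={R3,R5,R6}
Step 10: reserve R7 E 8 -> on_hand[A=23 B=37 C=22 D=35 E=44] avail[A=17 B=37 C=17 D=27 E=36] open={R3,R5,R6,R7}
Step 11: commit R7 -> on_hand[A=23 B=37 C=22 D=35 E=36] avail[A=17 B=37 C=17 D=27 E=36] open={R3,R5,R6}
Step 12: reserve R8 C 4 -> on_hand[A=23 B=37 C=22 D=35 E=36] avail[A=17 B=37 C=13 D=27 E=36] open={R3,R5,R6,R8}
Step 13: reserve R9 A 9 -> on_hand[A=23 B=37 C=22 D=35 E=36] avail[A=8 B=37 C=13 D=27 E=36] open={R3,R5,R6,R8,R9}
Step 14: reserve R10 E 6 -> on_hand[A=23 B=37 C=22 D=35 E=36] avail[A=8 B=37 C=13 D=27 E=30] open={R10,R3,R5,R6,R8,R9}
Step 15: reserve R11 D 3 -> on_hand[A=23 B=37 C=22 D=35 E=36] avail[A=8 B=37 C=13 D=24 E=30] open={R10,R11,R3,R5,R6,R8,R9}
Step 16: cancel R10 -> on_hand[A=23 B=37 C=22 D=35 E=36] avail[A=8 B=37 C=13 D=24 E=36] open={R11,R3,R5,R6,R8,R9}
Step 17: reserve R12 B 3 -> on_hand[A=23 B=37 C=22 D=35 E=36] avail[A=8 B=34 C=13 D=24 E=36] open={R11,R12,R3,R5,R6,R8,R9}
Step 18: reserve R13 E 1 -> on_hand[A=23 B=37 C=22 D=35 E=36] avail[A=8 B=34 C=13 D=24 E=35] open={R11,R12,R13,R3,R5,R6,R8,R9}
Step 19: cancel R3 -> on_hand[A=23 B=37 C=22 D=35 E=36] avail[A=14 B=34 C=13 D=24 E=35] open={R11,R12,R13,R5,R6,R8,R9}
Final available[D] = 24

Answer: 24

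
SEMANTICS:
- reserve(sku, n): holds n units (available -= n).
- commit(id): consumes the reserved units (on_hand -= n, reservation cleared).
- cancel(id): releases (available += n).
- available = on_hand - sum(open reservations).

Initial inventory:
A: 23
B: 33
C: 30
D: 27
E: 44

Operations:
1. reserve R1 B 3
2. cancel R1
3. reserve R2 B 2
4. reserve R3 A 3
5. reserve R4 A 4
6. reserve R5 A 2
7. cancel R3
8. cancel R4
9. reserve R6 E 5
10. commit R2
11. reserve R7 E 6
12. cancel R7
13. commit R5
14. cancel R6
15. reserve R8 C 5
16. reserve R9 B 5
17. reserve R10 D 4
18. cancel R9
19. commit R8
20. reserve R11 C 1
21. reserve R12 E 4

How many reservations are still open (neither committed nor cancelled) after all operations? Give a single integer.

Answer: 3

Derivation:
Step 1: reserve R1 B 3 -> on_hand[A=23 B=33 C=30 D=27 E=44] avail[A=23 B=30 C=30 D=27 E=44] open={R1}
Step 2: cancel R1 -> on_hand[A=23 B=33 C=30 D=27 E=44] avail[A=23 B=33 C=30 D=27 E=44] open={}
Step 3: reserve R2 B 2 -> on_hand[A=23 B=33 C=30 D=27 E=44] avail[A=23 B=31 C=30 D=27 E=44] open={R2}
Step 4: reserve R3 A 3 -> on_hand[A=23 B=33 C=30 D=27 E=44] avail[A=20 B=31 C=30 D=27 E=44] open={R2,R3}
Step 5: reserve R4 A 4 -> on_hand[A=23 B=33 C=30 D=27 E=44] avail[A=16 B=31 C=30 D=27 E=44] open={R2,R3,R4}
Step 6: reserve R5 A 2 -> on_hand[A=23 B=33 C=30 D=27 E=44] avail[A=14 B=31 C=30 D=27 E=44] open={R2,R3,R4,R5}
Step 7: cancel R3 -> on_hand[A=23 B=33 C=30 D=27 E=44] avail[A=17 B=31 C=30 D=27 E=44] open={R2,R4,R5}
Step 8: cancel R4 -> on_hand[A=23 B=33 C=30 D=27 E=44] avail[A=21 B=31 C=30 D=27 E=44] open={R2,R5}
Step 9: reserve R6 E 5 -> on_hand[A=23 B=33 C=30 D=27 E=44] avail[A=21 B=31 C=30 D=27 E=39] open={R2,R5,R6}
Step 10: commit R2 -> on_hand[A=23 B=31 C=30 D=27 E=44] avail[A=21 B=31 C=30 D=27 E=39] open={R5,R6}
Step 11: reserve R7 E 6 -> on_hand[A=23 B=31 C=30 D=27 E=44] avail[A=21 B=31 C=30 D=27 E=33] open={R5,R6,R7}
Step 12: cancel R7 -> on_hand[A=23 B=31 C=30 D=27 E=44] avail[A=21 B=31 C=30 D=27 E=39] open={R5,R6}
Step 13: commit R5 -> on_hand[A=21 B=31 C=30 D=27 E=44] avail[A=21 B=31 C=30 D=27 E=39] open={R6}
Step 14: cancel R6 -> on_hand[A=21 B=31 C=30 D=27 E=44] avail[A=21 B=31 C=30 D=27 E=44] open={}
Step 15: reserve R8 C 5 -> on_hand[A=21 B=31 C=30 D=27 E=44] avail[A=21 B=31 C=25 D=27 E=44] open={R8}
Step 16: reserve R9 B 5 -> on_hand[A=21 B=31 C=30 D=27 E=44] avail[A=21 B=26 C=25 D=27 E=44] open={R8,R9}
Step 17: reserve R10 D 4 -> on_hand[A=21 B=31 C=30 D=27 E=44] avail[A=21 B=26 C=25 D=23 E=44] open={R10,R8,R9}
Step 18: cancel R9 -> on_hand[A=21 B=31 C=30 D=27 E=44] avail[A=21 B=31 C=25 D=23 E=44] open={R10,R8}
Step 19: commit R8 -> on_hand[A=21 B=31 C=25 D=27 E=44] avail[A=21 B=31 C=25 D=23 E=44] open={R10}
Step 20: reserve R11 C 1 -> on_hand[A=21 B=31 C=25 D=27 E=44] avail[A=21 B=31 C=24 D=23 E=44] open={R10,R11}
Step 21: reserve R12 E 4 -> on_hand[A=21 B=31 C=25 D=27 E=44] avail[A=21 B=31 C=24 D=23 E=40] open={R10,R11,R12}
Open reservations: ['R10', 'R11', 'R12'] -> 3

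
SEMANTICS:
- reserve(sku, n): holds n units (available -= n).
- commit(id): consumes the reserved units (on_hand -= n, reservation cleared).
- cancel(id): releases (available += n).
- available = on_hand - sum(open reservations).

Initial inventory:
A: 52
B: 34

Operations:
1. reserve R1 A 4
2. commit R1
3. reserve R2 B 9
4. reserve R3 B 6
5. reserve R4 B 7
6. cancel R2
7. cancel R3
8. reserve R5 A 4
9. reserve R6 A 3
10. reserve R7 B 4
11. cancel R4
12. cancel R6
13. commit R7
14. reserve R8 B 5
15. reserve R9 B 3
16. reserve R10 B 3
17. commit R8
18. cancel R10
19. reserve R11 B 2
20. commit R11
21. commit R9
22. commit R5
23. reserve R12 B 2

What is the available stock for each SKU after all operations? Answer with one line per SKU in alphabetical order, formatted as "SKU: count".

Answer: A: 44
B: 18

Derivation:
Step 1: reserve R1 A 4 -> on_hand[A=52 B=34] avail[A=48 B=34] open={R1}
Step 2: commit R1 -> on_hand[A=48 B=34] avail[A=48 B=34] open={}
Step 3: reserve R2 B 9 -> on_hand[A=48 B=34] avail[A=48 B=25] open={R2}
Step 4: reserve R3 B 6 -> on_hand[A=48 B=34] avail[A=48 B=19] open={R2,R3}
Step 5: reserve R4 B 7 -> on_hand[A=48 B=34] avail[A=48 B=12] open={R2,R3,R4}
Step 6: cancel R2 -> on_hand[A=48 B=34] avail[A=48 B=21] open={R3,R4}
Step 7: cancel R3 -> on_hand[A=48 B=34] avail[A=48 B=27] open={R4}
Step 8: reserve R5 A 4 -> on_hand[A=48 B=34] avail[A=44 B=27] open={R4,R5}
Step 9: reserve R6 A 3 -> on_hand[A=48 B=34] avail[A=41 B=27] open={R4,R5,R6}
Step 10: reserve R7 B 4 -> on_hand[A=48 B=34] avail[A=41 B=23] open={R4,R5,R6,R7}
Step 11: cancel R4 -> on_hand[A=48 B=34] avail[A=41 B=30] open={R5,R6,R7}
Step 12: cancel R6 -> on_hand[A=48 B=34] avail[A=44 B=30] open={R5,R7}
Step 13: commit R7 -> on_hand[A=48 B=30] avail[A=44 B=30] open={R5}
Step 14: reserve R8 B 5 -> on_hand[A=48 B=30] avail[A=44 B=25] open={R5,R8}
Step 15: reserve R9 B 3 -> on_hand[A=48 B=30] avail[A=44 B=22] open={R5,R8,R9}
Step 16: reserve R10 B 3 -> on_hand[A=48 B=30] avail[A=44 B=19] open={R10,R5,R8,R9}
Step 17: commit R8 -> on_hand[A=48 B=25] avail[A=44 B=19] open={R10,R5,R9}
Step 18: cancel R10 -> on_hand[A=48 B=25] avail[A=44 B=22] open={R5,R9}
Step 19: reserve R11 B 2 -> on_hand[A=48 B=25] avail[A=44 B=20] open={R11,R5,R9}
Step 20: commit R11 -> on_hand[A=48 B=23] avail[A=44 B=20] open={R5,R9}
Step 21: commit R9 -> on_hand[A=48 B=20] avail[A=44 B=20] open={R5}
Step 22: commit R5 -> on_hand[A=44 B=20] avail[A=44 B=20] open={}
Step 23: reserve R12 B 2 -> on_hand[A=44 B=20] avail[A=44 B=18] open={R12}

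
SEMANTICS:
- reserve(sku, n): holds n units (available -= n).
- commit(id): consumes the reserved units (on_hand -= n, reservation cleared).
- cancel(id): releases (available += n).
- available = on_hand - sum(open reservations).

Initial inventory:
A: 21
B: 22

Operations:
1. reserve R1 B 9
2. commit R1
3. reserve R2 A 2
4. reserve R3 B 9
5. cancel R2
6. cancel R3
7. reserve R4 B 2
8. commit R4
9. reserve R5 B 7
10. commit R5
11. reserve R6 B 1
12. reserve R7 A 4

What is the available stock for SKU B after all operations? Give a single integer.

Step 1: reserve R1 B 9 -> on_hand[A=21 B=22] avail[A=21 B=13] open={R1}
Step 2: commit R1 -> on_hand[A=21 B=13] avail[A=21 B=13] open={}
Step 3: reserve R2 A 2 -> on_hand[A=21 B=13] avail[A=19 B=13] open={R2}
Step 4: reserve R3 B 9 -> on_hand[A=21 B=13] avail[A=19 B=4] open={R2,R3}
Step 5: cancel R2 -> on_hand[A=21 B=13] avail[A=21 B=4] open={R3}
Step 6: cancel R3 -> on_hand[A=21 B=13] avail[A=21 B=13] open={}
Step 7: reserve R4 B 2 -> on_hand[A=21 B=13] avail[A=21 B=11] open={R4}
Step 8: commit R4 -> on_hand[A=21 B=11] avail[A=21 B=11] open={}
Step 9: reserve R5 B 7 -> on_hand[A=21 B=11] avail[A=21 B=4] open={R5}
Step 10: commit R5 -> on_hand[A=21 B=4] avail[A=21 B=4] open={}
Step 11: reserve R6 B 1 -> on_hand[A=21 B=4] avail[A=21 B=3] open={R6}
Step 12: reserve R7 A 4 -> on_hand[A=21 B=4] avail[A=17 B=3] open={R6,R7}
Final available[B] = 3

Answer: 3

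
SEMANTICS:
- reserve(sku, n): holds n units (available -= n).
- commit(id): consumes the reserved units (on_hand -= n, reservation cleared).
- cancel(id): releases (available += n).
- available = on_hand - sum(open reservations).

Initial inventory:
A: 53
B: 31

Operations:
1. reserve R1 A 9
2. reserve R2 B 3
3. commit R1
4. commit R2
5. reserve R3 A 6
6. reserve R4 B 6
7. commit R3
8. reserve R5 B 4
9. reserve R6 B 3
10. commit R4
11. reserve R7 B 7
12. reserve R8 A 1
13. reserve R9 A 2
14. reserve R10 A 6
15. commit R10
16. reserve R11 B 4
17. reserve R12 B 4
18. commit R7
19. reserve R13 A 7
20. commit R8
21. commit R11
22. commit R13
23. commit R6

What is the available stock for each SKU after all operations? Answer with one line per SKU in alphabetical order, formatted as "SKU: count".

Answer: A: 22
B: 0

Derivation:
Step 1: reserve R1 A 9 -> on_hand[A=53 B=31] avail[A=44 B=31] open={R1}
Step 2: reserve R2 B 3 -> on_hand[A=53 B=31] avail[A=44 B=28] open={R1,R2}
Step 3: commit R1 -> on_hand[A=44 B=31] avail[A=44 B=28] open={R2}
Step 4: commit R2 -> on_hand[A=44 B=28] avail[A=44 B=28] open={}
Step 5: reserve R3 A 6 -> on_hand[A=44 B=28] avail[A=38 B=28] open={R3}
Step 6: reserve R4 B 6 -> on_hand[A=44 B=28] avail[A=38 B=22] open={R3,R4}
Step 7: commit R3 -> on_hand[A=38 B=28] avail[A=38 B=22] open={R4}
Step 8: reserve R5 B 4 -> on_hand[A=38 B=28] avail[A=38 B=18] open={R4,R5}
Step 9: reserve R6 B 3 -> on_hand[A=38 B=28] avail[A=38 B=15] open={R4,R5,R6}
Step 10: commit R4 -> on_hand[A=38 B=22] avail[A=38 B=15] open={R5,R6}
Step 11: reserve R7 B 7 -> on_hand[A=38 B=22] avail[A=38 B=8] open={R5,R6,R7}
Step 12: reserve R8 A 1 -> on_hand[A=38 B=22] avail[A=37 B=8] open={R5,R6,R7,R8}
Step 13: reserve R9 A 2 -> on_hand[A=38 B=22] avail[A=35 B=8] open={R5,R6,R7,R8,R9}
Step 14: reserve R10 A 6 -> on_hand[A=38 B=22] avail[A=29 B=8] open={R10,R5,R6,R7,R8,R9}
Step 15: commit R10 -> on_hand[A=32 B=22] avail[A=29 B=8] open={R5,R6,R7,R8,R9}
Step 16: reserve R11 B 4 -> on_hand[A=32 B=22] avail[A=29 B=4] open={R11,R5,R6,R7,R8,R9}
Step 17: reserve R12 B 4 -> on_hand[A=32 B=22] avail[A=29 B=0] open={R11,R12,R5,R6,R7,R8,R9}
Step 18: commit R7 -> on_hand[A=32 B=15] avail[A=29 B=0] open={R11,R12,R5,R6,R8,R9}
Step 19: reserve R13 A 7 -> on_hand[A=32 B=15] avail[A=22 B=0] open={R11,R12,R13,R5,R6,R8,R9}
Step 20: commit R8 -> on_hand[A=31 B=15] avail[A=22 B=0] open={R11,R12,R13,R5,R6,R9}
Step 21: commit R11 -> on_hand[A=31 B=11] avail[A=22 B=0] open={R12,R13,R5,R6,R9}
Step 22: commit R13 -> on_hand[A=24 B=11] avail[A=22 B=0] open={R12,R5,R6,R9}
Step 23: commit R6 -> on_hand[A=24 B=8] avail[A=22 B=0] open={R12,R5,R9}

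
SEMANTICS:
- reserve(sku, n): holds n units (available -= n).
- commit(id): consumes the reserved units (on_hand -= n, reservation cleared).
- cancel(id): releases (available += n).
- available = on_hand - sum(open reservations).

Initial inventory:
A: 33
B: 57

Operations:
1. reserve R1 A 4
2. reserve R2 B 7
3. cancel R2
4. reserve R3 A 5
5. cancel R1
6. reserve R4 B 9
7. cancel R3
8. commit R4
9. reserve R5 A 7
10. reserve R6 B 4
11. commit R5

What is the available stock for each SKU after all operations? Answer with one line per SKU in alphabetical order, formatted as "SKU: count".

Step 1: reserve R1 A 4 -> on_hand[A=33 B=57] avail[A=29 B=57] open={R1}
Step 2: reserve R2 B 7 -> on_hand[A=33 B=57] avail[A=29 B=50] open={R1,R2}
Step 3: cancel R2 -> on_hand[A=33 B=57] avail[A=29 B=57] open={R1}
Step 4: reserve R3 A 5 -> on_hand[A=33 B=57] avail[A=24 B=57] open={R1,R3}
Step 5: cancel R1 -> on_hand[A=33 B=57] avail[A=28 B=57] open={R3}
Step 6: reserve R4 B 9 -> on_hand[A=33 B=57] avail[A=28 B=48] open={R3,R4}
Step 7: cancel R3 -> on_hand[A=33 B=57] avail[A=33 B=48] open={R4}
Step 8: commit R4 -> on_hand[A=33 B=48] avail[A=33 B=48] open={}
Step 9: reserve R5 A 7 -> on_hand[A=33 B=48] avail[A=26 B=48] open={R5}
Step 10: reserve R6 B 4 -> on_hand[A=33 B=48] avail[A=26 B=44] open={R5,R6}
Step 11: commit R5 -> on_hand[A=26 B=48] avail[A=26 B=44] open={R6}

Answer: A: 26
B: 44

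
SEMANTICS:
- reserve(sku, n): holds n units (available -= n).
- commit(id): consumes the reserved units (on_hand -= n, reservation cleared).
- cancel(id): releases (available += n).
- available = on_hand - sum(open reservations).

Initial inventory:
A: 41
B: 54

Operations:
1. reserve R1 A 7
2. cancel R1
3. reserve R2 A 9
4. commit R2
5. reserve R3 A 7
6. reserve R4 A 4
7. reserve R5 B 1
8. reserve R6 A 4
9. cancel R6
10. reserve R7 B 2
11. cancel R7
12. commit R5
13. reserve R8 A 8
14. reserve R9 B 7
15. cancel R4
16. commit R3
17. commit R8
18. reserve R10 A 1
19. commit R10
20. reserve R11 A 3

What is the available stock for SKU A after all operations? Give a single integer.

Step 1: reserve R1 A 7 -> on_hand[A=41 B=54] avail[A=34 B=54] open={R1}
Step 2: cancel R1 -> on_hand[A=41 B=54] avail[A=41 B=54] open={}
Step 3: reserve R2 A 9 -> on_hand[A=41 B=54] avail[A=32 B=54] open={R2}
Step 4: commit R2 -> on_hand[A=32 B=54] avail[A=32 B=54] open={}
Step 5: reserve R3 A 7 -> on_hand[A=32 B=54] avail[A=25 B=54] open={R3}
Step 6: reserve R4 A 4 -> on_hand[A=32 B=54] avail[A=21 B=54] open={R3,R4}
Step 7: reserve R5 B 1 -> on_hand[A=32 B=54] avail[A=21 B=53] open={R3,R4,R5}
Step 8: reserve R6 A 4 -> on_hand[A=32 B=54] avail[A=17 B=53] open={R3,R4,R5,R6}
Step 9: cancel R6 -> on_hand[A=32 B=54] avail[A=21 B=53] open={R3,R4,R5}
Step 10: reserve R7 B 2 -> on_hand[A=32 B=54] avail[A=21 B=51] open={R3,R4,R5,R7}
Step 11: cancel R7 -> on_hand[A=32 B=54] avail[A=21 B=53] open={R3,R4,R5}
Step 12: commit R5 -> on_hand[A=32 B=53] avail[A=21 B=53] open={R3,R4}
Step 13: reserve R8 A 8 -> on_hand[A=32 B=53] avail[A=13 B=53] open={R3,R4,R8}
Step 14: reserve R9 B 7 -> on_hand[A=32 B=53] avail[A=13 B=46] open={R3,R4,R8,R9}
Step 15: cancel R4 -> on_hand[A=32 B=53] avail[A=17 B=46] open={R3,R8,R9}
Step 16: commit R3 -> on_hand[A=25 B=53] avail[A=17 B=46] open={R8,R9}
Step 17: commit R8 -> on_hand[A=17 B=53] avail[A=17 B=46] open={R9}
Step 18: reserve R10 A 1 -> on_hand[A=17 B=53] avail[A=16 B=46] open={R10,R9}
Step 19: commit R10 -> on_hand[A=16 B=53] avail[A=16 B=46] open={R9}
Step 20: reserve R11 A 3 -> on_hand[A=16 B=53] avail[A=13 B=46] open={R11,R9}
Final available[A] = 13

Answer: 13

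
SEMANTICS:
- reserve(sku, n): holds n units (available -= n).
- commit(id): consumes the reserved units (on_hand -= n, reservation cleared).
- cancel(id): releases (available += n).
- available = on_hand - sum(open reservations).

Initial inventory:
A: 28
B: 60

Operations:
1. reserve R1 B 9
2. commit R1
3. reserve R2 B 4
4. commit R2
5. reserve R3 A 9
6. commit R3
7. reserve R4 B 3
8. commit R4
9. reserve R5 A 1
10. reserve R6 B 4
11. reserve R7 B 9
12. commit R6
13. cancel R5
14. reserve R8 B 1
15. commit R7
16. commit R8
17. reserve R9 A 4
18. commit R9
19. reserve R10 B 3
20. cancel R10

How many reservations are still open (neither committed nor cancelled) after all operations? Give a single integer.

Step 1: reserve R1 B 9 -> on_hand[A=28 B=60] avail[A=28 B=51] open={R1}
Step 2: commit R1 -> on_hand[A=28 B=51] avail[A=28 B=51] open={}
Step 3: reserve R2 B 4 -> on_hand[A=28 B=51] avail[A=28 B=47] open={R2}
Step 4: commit R2 -> on_hand[A=28 B=47] avail[A=28 B=47] open={}
Step 5: reserve R3 A 9 -> on_hand[A=28 B=47] avail[A=19 B=47] open={R3}
Step 6: commit R3 -> on_hand[A=19 B=47] avail[A=19 B=47] open={}
Step 7: reserve R4 B 3 -> on_hand[A=19 B=47] avail[A=19 B=44] open={R4}
Step 8: commit R4 -> on_hand[A=19 B=44] avail[A=19 B=44] open={}
Step 9: reserve R5 A 1 -> on_hand[A=19 B=44] avail[A=18 B=44] open={R5}
Step 10: reserve R6 B 4 -> on_hand[A=19 B=44] avail[A=18 B=40] open={R5,R6}
Step 11: reserve R7 B 9 -> on_hand[A=19 B=44] avail[A=18 B=31] open={R5,R6,R7}
Step 12: commit R6 -> on_hand[A=19 B=40] avail[A=18 B=31] open={R5,R7}
Step 13: cancel R5 -> on_hand[A=19 B=40] avail[A=19 B=31] open={R7}
Step 14: reserve R8 B 1 -> on_hand[A=19 B=40] avail[A=19 B=30] open={R7,R8}
Step 15: commit R7 -> on_hand[A=19 B=31] avail[A=19 B=30] open={R8}
Step 16: commit R8 -> on_hand[A=19 B=30] avail[A=19 B=30] open={}
Step 17: reserve R9 A 4 -> on_hand[A=19 B=30] avail[A=15 B=30] open={R9}
Step 18: commit R9 -> on_hand[A=15 B=30] avail[A=15 B=30] open={}
Step 19: reserve R10 B 3 -> on_hand[A=15 B=30] avail[A=15 B=27] open={R10}
Step 20: cancel R10 -> on_hand[A=15 B=30] avail[A=15 B=30] open={}
Open reservations: [] -> 0

Answer: 0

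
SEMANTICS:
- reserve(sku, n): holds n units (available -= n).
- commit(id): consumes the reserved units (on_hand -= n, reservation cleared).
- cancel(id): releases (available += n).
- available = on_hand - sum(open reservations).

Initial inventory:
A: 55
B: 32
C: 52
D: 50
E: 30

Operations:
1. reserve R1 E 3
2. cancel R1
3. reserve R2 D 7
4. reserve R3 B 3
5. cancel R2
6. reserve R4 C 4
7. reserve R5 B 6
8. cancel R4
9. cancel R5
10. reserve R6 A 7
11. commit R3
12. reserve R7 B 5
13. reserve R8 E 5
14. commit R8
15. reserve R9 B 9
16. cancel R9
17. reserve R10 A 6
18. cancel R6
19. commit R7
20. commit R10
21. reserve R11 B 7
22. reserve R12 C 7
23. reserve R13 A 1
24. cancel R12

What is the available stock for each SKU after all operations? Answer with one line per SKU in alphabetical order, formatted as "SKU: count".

Answer: A: 48
B: 17
C: 52
D: 50
E: 25

Derivation:
Step 1: reserve R1 E 3 -> on_hand[A=55 B=32 C=52 D=50 E=30] avail[A=55 B=32 C=52 D=50 E=27] open={R1}
Step 2: cancel R1 -> on_hand[A=55 B=32 C=52 D=50 E=30] avail[A=55 B=32 C=52 D=50 E=30] open={}
Step 3: reserve R2 D 7 -> on_hand[A=55 B=32 C=52 D=50 E=30] avail[A=55 B=32 C=52 D=43 E=30] open={R2}
Step 4: reserve R3 B 3 -> on_hand[A=55 B=32 C=52 D=50 E=30] avail[A=55 B=29 C=52 D=43 E=30] open={R2,R3}
Step 5: cancel R2 -> on_hand[A=55 B=32 C=52 D=50 E=30] avail[A=55 B=29 C=52 D=50 E=30] open={R3}
Step 6: reserve R4 C 4 -> on_hand[A=55 B=32 C=52 D=50 E=30] avail[A=55 B=29 C=48 D=50 E=30] open={R3,R4}
Step 7: reserve R5 B 6 -> on_hand[A=55 B=32 C=52 D=50 E=30] avail[A=55 B=23 C=48 D=50 E=30] open={R3,R4,R5}
Step 8: cancel R4 -> on_hand[A=55 B=32 C=52 D=50 E=30] avail[A=55 B=23 C=52 D=50 E=30] open={R3,R5}
Step 9: cancel R5 -> on_hand[A=55 B=32 C=52 D=50 E=30] avail[A=55 B=29 C=52 D=50 E=30] open={R3}
Step 10: reserve R6 A 7 -> on_hand[A=55 B=32 C=52 D=50 E=30] avail[A=48 B=29 C=52 D=50 E=30] open={R3,R6}
Step 11: commit R3 -> on_hand[A=55 B=29 C=52 D=50 E=30] avail[A=48 B=29 C=52 D=50 E=30] open={R6}
Step 12: reserve R7 B 5 -> on_hand[A=55 B=29 C=52 D=50 E=30] avail[A=48 B=24 C=52 D=50 E=30] open={R6,R7}
Step 13: reserve R8 E 5 -> on_hand[A=55 B=29 C=52 D=50 E=30] avail[A=48 B=24 C=52 D=50 E=25] open={R6,R7,R8}
Step 14: commit R8 -> on_hand[A=55 B=29 C=52 D=50 E=25] avail[A=48 B=24 C=52 D=50 E=25] open={R6,R7}
Step 15: reserve R9 B 9 -> on_hand[A=55 B=29 C=52 D=50 E=25] avail[A=48 B=15 C=52 D=50 E=25] open={R6,R7,R9}
Step 16: cancel R9 -> on_hand[A=55 B=29 C=52 D=50 E=25] avail[A=48 B=24 C=52 D=50 E=25] open={R6,R7}
Step 17: reserve R10 A 6 -> on_hand[A=55 B=29 C=52 D=50 E=25] avail[A=42 B=24 C=52 D=50 E=25] open={R10,R6,R7}
Step 18: cancel R6 -> on_hand[A=55 B=29 C=52 D=50 E=25] avail[A=49 B=24 C=52 D=50 E=25] open={R10,R7}
Step 19: commit R7 -> on_hand[A=55 B=24 C=52 D=50 E=25] avail[A=49 B=24 C=52 D=50 E=25] open={R10}
Step 20: commit R10 -> on_hand[A=49 B=24 C=52 D=50 E=25] avail[A=49 B=24 C=52 D=50 E=25] open={}
Step 21: reserve R11 B 7 -> on_hand[A=49 B=24 C=52 D=50 E=25] avail[A=49 B=17 C=52 D=50 E=25] open={R11}
Step 22: reserve R12 C 7 -> on_hand[A=49 B=24 C=52 D=50 E=25] avail[A=49 B=17 C=45 D=50 E=25] open={R11,R12}
Step 23: reserve R13 A 1 -> on_hand[A=49 B=24 C=52 D=50 E=25] avail[A=48 B=17 C=45 D=50 E=25] open={R11,R12,R13}
Step 24: cancel R12 -> on_hand[A=49 B=24 C=52 D=50 E=25] avail[A=48 B=17 C=52 D=50 E=25] open={R11,R13}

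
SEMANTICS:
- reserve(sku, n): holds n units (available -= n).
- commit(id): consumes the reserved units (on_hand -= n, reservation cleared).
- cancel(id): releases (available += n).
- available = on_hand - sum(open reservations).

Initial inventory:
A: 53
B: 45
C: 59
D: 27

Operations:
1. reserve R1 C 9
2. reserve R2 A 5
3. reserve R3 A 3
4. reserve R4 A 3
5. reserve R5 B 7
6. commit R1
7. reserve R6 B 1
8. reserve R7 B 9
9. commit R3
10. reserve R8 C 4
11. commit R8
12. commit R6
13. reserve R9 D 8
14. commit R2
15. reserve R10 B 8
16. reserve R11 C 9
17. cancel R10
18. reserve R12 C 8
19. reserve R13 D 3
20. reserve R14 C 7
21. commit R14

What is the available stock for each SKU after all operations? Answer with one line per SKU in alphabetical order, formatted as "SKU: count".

Answer: A: 42
B: 28
C: 22
D: 16

Derivation:
Step 1: reserve R1 C 9 -> on_hand[A=53 B=45 C=59 D=27] avail[A=53 B=45 C=50 D=27] open={R1}
Step 2: reserve R2 A 5 -> on_hand[A=53 B=45 C=59 D=27] avail[A=48 B=45 C=50 D=27] open={R1,R2}
Step 3: reserve R3 A 3 -> on_hand[A=53 B=45 C=59 D=27] avail[A=45 B=45 C=50 D=27] open={R1,R2,R3}
Step 4: reserve R4 A 3 -> on_hand[A=53 B=45 C=59 D=27] avail[A=42 B=45 C=50 D=27] open={R1,R2,R3,R4}
Step 5: reserve R5 B 7 -> on_hand[A=53 B=45 C=59 D=27] avail[A=42 B=38 C=50 D=27] open={R1,R2,R3,R4,R5}
Step 6: commit R1 -> on_hand[A=53 B=45 C=50 D=27] avail[A=42 B=38 C=50 D=27] open={R2,R3,R4,R5}
Step 7: reserve R6 B 1 -> on_hand[A=53 B=45 C=50 D=27] avail[A=42 B=37 C=50 D=27] open={R2,R3,R4,R5,R6}
Step 8: reserve R7 B 9 -> on_hand[A=53 B=45 C=50 D=27] avail[A=42 B=28 C=50 D=27] open={R2,R3,R4,R5,R6,R7}
Step 9: commit R3 -> on_hand[A=50 B=45 C=50 D=27] avail[A=42 B=28 C=50 D=27] open={R2,R4,R5,R6,R7}
Step 10: reserve R8 C 4 -> on_hand[A=50 B=45 C=50 D=27] avail[A=42 B=28 C=46 D=27] open={R2,R4,R5,R6,R7,R8}
Step 11: commit R8 -> on_hand[A=50 B=45 C=46 D=27] avail[A=42 B=28 C=46 D=27] open={R2,R4,R5,R6,R7}
Step 12: commit R6 -> on_hand[A=50 B=44 C=46 D=27] avail[A=42 B=28 C=46 D=27] open={R2,R4,R5,R7}
Step 13: reserve R9 D 8 -> on_hand[A=50 B=44 C=46 D=27] avail[A=42 B=28 C=46 D=19] open={R2,R4,R5,R7,R9}
Step 14: commit R2 -> on_hand[A=45 B=44 C=46 D=27] avail[A=42 B=28 C=46 D=19] open={R4,R5,R7,R9}
Step 15: reserve R10 B 8 -> on_hand[A=45 B=44 C=46 D=27] avail[A=42 B=20 C=46 D=19] open={R10,R4,R5,R7,R9}
Step 16: reserve R11 C 9 -> on_hand[A=45 B=44 C=46 D=27] avail[A=42 B=20 C=37 D=19] open={R10,R11,R4,R5,R7,R9}
Step 17: cancel R10 -> on_hand[A=45 B=44 C=46 D=27] avail[A=42 B=28 C=37 D=19] open={R11,R4,R5,R7,R9}
Step 18: reserve R12 C 8 -> on_hand[A=45 B=44 C=46 D=27] avail[A=42 B=28 C=29 D=19] open={R11,R12,R4,R5,R7,R9}
Step 19: reserve R13 D 3 -> on_hand[A=45 B=44 C=46 D=27] avail[A=42 B=28 C=29 D=16] open={R11,R12,R13,R4,R5,R7,R9}
Step 20: reserve R14 C 7 -> on_hand[A=45 B=44 C=46 D=27] avail[A=42 B=28 C=22 D=16] open={R11,R12,R13,R14,R4,R5,R7,R9}
Step 21: commit R14 -> on_hand[A=45 B=44 C=39 D=27] avail[A=42 B=28 C=22 D=16] open={R11,R12,R13,R4,R5,R7,R9}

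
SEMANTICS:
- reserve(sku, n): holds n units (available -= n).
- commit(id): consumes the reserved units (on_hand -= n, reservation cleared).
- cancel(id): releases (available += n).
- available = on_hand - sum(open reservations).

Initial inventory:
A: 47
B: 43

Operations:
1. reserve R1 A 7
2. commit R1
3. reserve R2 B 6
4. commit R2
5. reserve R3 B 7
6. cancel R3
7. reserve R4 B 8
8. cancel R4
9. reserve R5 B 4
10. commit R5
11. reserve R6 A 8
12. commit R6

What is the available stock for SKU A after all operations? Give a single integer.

Answer: 32

Derivation:
Step 1: reserve R1 A 7 -> on_hand[A=47 B=43] avail[A=40 B=43] open={R1}
Step 2: commit R1 -> on_hand[A=40 B=43] avail[A=40 B=43] open={}
Step 3: reserve R2 B 6 -> on_hand[A=40 B=43] avail[A=40 B=37] open={R2}
Step 4: commit R2 -> on_hand[A=40 B=37] avail[A=40 B=37] open={}
Step 5: reserve R3 B 7 -> on_hand[A=40 B=37] avail[A=40 B=30] open={R3}
Step 6: cancel R3 -> on_hand[A=40 B=37] avail[A=40 B=37] open={}
Step 7: reserve R4 B 8 -> on_hand[A=40 B=37] avail[A=40 B=29] open={R4}
Step 8: cancel R4 -> on_hand[A=40 B=37] avail[A=40 B=37] open={}
Step 9: reserve R5 B 4 -> on_hand[A=40 B=37] avail[A=40 B=33] open={R5}
Step 10: commit R5 -> on_hand[A=40 B=33] avail[A=40 B=33] open={}
Step 11: reserve R6 A 8 -> on_hand[A=40 B=33] avail[A=32 B=33] open={R6}
Step 12: commit R6 -> on_hand[A=32 B=33] avail[A=32 B=33] open={}
Final available[A] = 32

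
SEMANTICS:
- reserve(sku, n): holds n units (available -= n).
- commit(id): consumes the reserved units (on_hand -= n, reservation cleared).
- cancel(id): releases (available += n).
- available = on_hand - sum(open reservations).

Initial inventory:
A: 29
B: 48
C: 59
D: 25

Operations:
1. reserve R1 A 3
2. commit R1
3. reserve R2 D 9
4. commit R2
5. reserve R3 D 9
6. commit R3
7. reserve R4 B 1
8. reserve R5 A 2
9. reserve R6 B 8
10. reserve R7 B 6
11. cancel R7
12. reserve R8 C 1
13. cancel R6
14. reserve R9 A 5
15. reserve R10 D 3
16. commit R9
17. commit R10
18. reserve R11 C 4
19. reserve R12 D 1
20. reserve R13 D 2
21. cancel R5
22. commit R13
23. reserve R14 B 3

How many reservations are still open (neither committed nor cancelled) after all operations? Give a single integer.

Step 1: reserve R1 A 3 -> on_hand[A=29 B=48 C=59 D=25] avail[A=26 B=48 C=59 D=25] open={R1}
Step 2: commit R1 -> on_hand[A=26 B=48 C=59 D=25] avail[A=26 B=48 C=59 D=25] open={}
Step 3: reserve R2 D 9 -> on_hand[A=26 B=48 C=59 D=25] avail[A=26 B=48 C=59 D=16] open={R2}
Step 4: commit R2 -> on_hand[A=26 B=48 C=59 D=16] avail[A=26 B=48 C=59 D=16] open={}
Step 5: reserve R3 D 9 -> on_hand[A=26 B=48 C=59 D=16] avail[A=26 B=48 C=59 D=7] open={R3}
Step 6: commit R3 -> on_hand[A=26 B=48 C=59 D=7] avail[A=26 B=48 C=59 D=7] open={}
Step 7: reserve R4 B 1 -> on_hand[A=26 B=48 C=59 D=7] avail[A=26 B=47 C=59 D=7] open={R4}
Step 8: reserve R5 A 2 -> on_hand[A=26 B=48 C=59 D=7] avail[A=24 B=47 C=59 D=7] open={R4,R5}
Step 9: reserve R6 B 8 -> on_hand[A=26 B=48 C=59 D=7] avail[A=24 B=39 C=59 D=7] open={R4,R5,R6}
Step 10: reserve R7 B 6 -> on_hand[A=26 B=48 C=59 D=7] avail[A=24 B=33 C=59 D=7] open={R4,R5,R6,R7}
Step 11: cancel R7 -> on_hand[A=26 B=48 C=59 D=7] avail[A=24 B=39 C=59 D=7] open={R4,R5,R6}
Step 12: reserve R8 C 1 -> on_hand[A=26 B=48 C=59 D=7] avail[A=24 B=39 C=58 D=7] open={R4,R5,R6,R8}
Step 13: cancel R6 -> on_hand[A=26 B=48 C=59 D=7] avail[A=24 B=47 C=58 D=7] open={R4,R5,R8}
Step 14: reserve R9 A 5 -> on_hand[A=26 B=48 C=59 D=7] avail[A=19 B=47 C=58 D=7] open={R4,R5,R8,R9}
Step 15: reserve R10 D 3 -> on_hand[A=26 B=48 C=59 D=7] avail[A=19 B=47 C=58 D=4] open={R10,R4,R5,R8,R9}
Step 16: commit R9 -> on_hand[A=21 B=48 C=59 D=7] avail[A=19 B=47 C=58 D=4] open={R10,R4,R5,R8}
Step 17: commit R10 -> on_hand[A=21 B=48 C=59 D=4] avail[A=19 B=47 C=58 D=4] open={R4,R5,R8}
Step 18: reserve R11 C 4 -> on_hand[A=21 B=48 C=59 D=4] avail[A=19 B=47 C=54 D=4] open={R11,R4,R5,R8}
Step 19: reserve R12 D 1 -> on_hand[A=21 B=48 C=59 D=4] avail[A=19 B=47 C=54 D=3] open={R11,R12,R4,R5,R8}
Step 20: reserve R13 D 2 -> on_hand[A=21 B=48 C=59 D=4] avail[A=19 B=47 C=54 D=1] open={R11,R12,R13,R4,R5,R8}
Step 21: cancel R5 -> on_hand[A=21 B=48 C=59 D=4] avail[A=21 B=47 C=54 D=1] open={R11,R12,R13,R4,R8}
Step 22: commit R13 -> on_hand[A=21 B=48 C=59 D=2] avail[A=21 B=47 C=54 D=1] open={R11,R12,R4,R8}
Step 23: reserve R14 B 3 -> on_hand[A=21 B=48 C=59 D=2] avail[A=21 B=44 C=54 D=1] open={R11,R12,R14,R4,R8}
Open reservations: ['R11', 'R12', 'R14', 'R4', 'R8'] -> 5

Answer: 5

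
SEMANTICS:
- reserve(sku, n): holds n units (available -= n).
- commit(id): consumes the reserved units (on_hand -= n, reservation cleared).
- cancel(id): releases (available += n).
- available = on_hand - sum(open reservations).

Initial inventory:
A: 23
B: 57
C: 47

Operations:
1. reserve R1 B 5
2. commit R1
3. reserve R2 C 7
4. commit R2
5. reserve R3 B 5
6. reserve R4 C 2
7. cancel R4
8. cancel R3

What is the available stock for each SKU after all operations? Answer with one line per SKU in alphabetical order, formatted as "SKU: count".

Step 1: reserve R1 B 5 -> on_hand[A=23 B=57 C=47] avail[A=23 B=52 C=47] open={R1}
Step 2: commit R1 -> on_hand[A=23 B=52 C=47] avail[A=23 B=52 C=47] open={}
Step 3: reserve R2 C 7 -> on_hand[A=23 B=52 C=47] avail[A=23 B=52 C=40] open={R2}
Step 4: commit R2 -> on_hand[A=23 B=52 C=40] avail[A=23 B=52 C=40] open={}
Step 5: reserve R3 B 5 -> on_hand[A=23 B=52 C=40] avail[A=23 B=47 C=40] open={R3}
Step 6: reserve R4 C 2 -> on_hand[A=23 B=52 C=40] avail[A=23 B=47 C=38] open={R3,R4}
Step 7: cancel R4 -> on_hand[A=23 B=52 C=40] avail[A=23 B=47 C=40] open={R3}
Step 8: cancel R3 -> on_hand[A=23 B=52 C=40] avail[A=23 B=52 C=40] open={}

Answer: A: 23
B: 52
C: 40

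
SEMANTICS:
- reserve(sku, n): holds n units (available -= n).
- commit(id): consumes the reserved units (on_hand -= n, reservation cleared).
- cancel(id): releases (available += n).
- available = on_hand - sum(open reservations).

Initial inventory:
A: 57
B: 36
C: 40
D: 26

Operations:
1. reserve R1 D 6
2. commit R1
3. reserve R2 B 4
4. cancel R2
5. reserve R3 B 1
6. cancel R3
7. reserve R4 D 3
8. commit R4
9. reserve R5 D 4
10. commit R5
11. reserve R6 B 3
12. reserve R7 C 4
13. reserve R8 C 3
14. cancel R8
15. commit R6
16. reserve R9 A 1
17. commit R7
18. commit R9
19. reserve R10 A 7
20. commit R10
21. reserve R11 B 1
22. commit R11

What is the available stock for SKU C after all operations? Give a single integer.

Step 1: reserve R1 D 6 -> on_hand[A=57 B=36 C=40 D=26] avail[A=57 B=36 C=40 D=20] open={R1}
Step 2: commit R1 -> on_hand[A=57 B=36 C=40 D=20] avail[A=57 B=36 C=40 D=20] open={}
Step 3: reserve R2 B 4 -> on_hand[A=57 B=36 C=40 D=20] avail[A=57 B=32 C=40 D=20] open={R2}
Step 4: cancel R2 -> on_hand[A=57 B=36 C=40 D=20] avail[A=57 B=36 C=40 D=20] open={}
Step 5: reserve R3 B 1 -> on_hand[A=57 B=36 C=40 D=20] avail[A=57 B=35 C=40 D=20] open={R3}
Step 6: cancel R3 -> on_hand[A=57 B=36 C=40 D=20] avail[A=57 B=36 C=40 D=20] open={}
Step 7: reserve R4 D 3 -> on_hand[A=57 B=36 C=40 D=20] avail[A=57 B=36 C=40 D=17] open={R4}
Step 8: commit R4 -> on_hand[A=57 B=36 C=40 D=17] avail[A=57 B=36 C=40 D=17] open={}
Step 9: reserve R5 D 4 -> on_hand[A=57 B=36 C=40 D=17] avail[A=57 B=36 C=40 D=13] open={R5}
Step 10: commit R5 -> on_hand[A=57 B=36 C=40 D=13] avail[A=57 B=36 C=40 D=13] open={}
Step 11: reserve R6 B 3 -> on_hand[A=57 B=36 C=40 D=13] avail[A=57 B=33 C=40 D=13] open={R6}
Step 12: reserve R7 C 4 -> on_hand[A=57 B=36 C=40 D=13] avail[A=57 B=33 C=36 D=13] open={R6,R7}
Step 13: reserve R8 C 3 -> on_hand[A=57 B=36 C=40 D=13] avail[A=57 B=33 C=33 D=13] open={R6,R7,R8}
Step 14: cancel R8 -> on_hand[A=57 B=36 C=40 D=13] avail[A=57 B=33 C=36 D=13] open={R6,R7}
Step 15: commit R6 -> on_hand[A=57 B=33 C=40 D=13] avail[A=57 B=33 C=36 D=13] open={R7}
Step 16: reserve R9 A 1 -> on_hand[A=57 B=33 C=40 D=13] avail[A=56 B=33 C=36 D=13] open={R7,R9}
Step 17: commit R7 -> on_hand[A=57 B=33 C=36 D=13] avail[A=56 B=33 C=36 D=13] open={R9}
Step 18: commit R9 -> on_hand[A=56 B=33 C=36 D=13] avail[A=56 B=33 C=36 D=13] open={}
Step 19: reserve R10 A 7 -> on_hand[A=56 B=33 C=36 D=13] avail[A=49 B=33 C=36 D=13] open={R10}
Step 20: commit R10 -> on_hand[A=49 B=33 C=36 D=13] avail[A=49 B=33 C=36 D=13] open={}
Step 21: reserve R11 B 1 -> on_hand[A=49 B=33 C=36 D=13] avail[A=49 B=32 C=36 D=13] open={R11}
Step 22: commit R11 -> on_hand[A=49 B=32 C=36 D=13] avail[A=49 B=32 C=36 D=13] open={}
Final available[C] = 36

Answer: 36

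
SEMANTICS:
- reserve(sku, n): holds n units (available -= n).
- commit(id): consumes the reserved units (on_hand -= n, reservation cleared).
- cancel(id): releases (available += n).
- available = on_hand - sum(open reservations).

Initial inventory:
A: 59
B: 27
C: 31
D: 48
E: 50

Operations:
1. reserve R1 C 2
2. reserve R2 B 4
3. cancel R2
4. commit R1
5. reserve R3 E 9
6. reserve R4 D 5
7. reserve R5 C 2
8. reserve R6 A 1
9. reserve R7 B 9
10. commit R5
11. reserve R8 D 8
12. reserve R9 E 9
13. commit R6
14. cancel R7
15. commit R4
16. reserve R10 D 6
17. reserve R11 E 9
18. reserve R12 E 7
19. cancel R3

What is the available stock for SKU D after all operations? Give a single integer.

Answer: 29

Derivation:
Step 1: reserve R1 C 2 -> on_hand[A=59 B=27 C=31 D=48 E=50] avail[A=59 B=27 C=29 D=48 E=50] open={R1}
Step 2: reserve R2 B 4 -> on_hand[A=59 B=27 C=31 D=48 E=50] avail[A=59 B=23 C=29 D=48 E=50] open={R1,R2}
Step 3: cancel R2 -> on_hand[A=59 B=27 C=31 D=48 E=50] avail[A=59 B=27 C=29 D=48 E=50] open={R1}
Step 4: commit R1 -> on_hand[A=59 B=27 C=29 D=48 E=50] avail[A=59 B=27 C=29 D=48 E=50] open={}
Step 5: reserve R3 E 9 -> on_hand[A=59 B=27 C=29 D=48 E=50] avail[A=59 B=27 C=29 D=48 E=41] open={R3}
Step 6: reserve R4 D 5 -> on_hand[A=59 B=27 C=29 D=48 E=50] avail[A=59 B=27 C=29 D=43 E=41] open={R3,R4}
Step 7: reserve R5 C 2 -> on_hand[A=59 B=27 C=29 D=48 E=50] avail[A=59 B=27 C=27 D=43 E=41] open={R3,R4,R5}
Step 8: reserve R6 A 1 -> on_hand[A=59 B=27 C=29 D=48 E=50] avail[A=58 B=27 C=27 D=43 E=41] open={R3,R4,R5,R6}
Step 9: reserve R7 B 9 -> on_hand[A=59 B=27 C=29 D=48 E=50] avail[A=58 B=18 C=27 D=43 E=41] open={R3,R4,R5,R6,R7}
Step 10: commit R5 -> on_hand[A=59 B=27 C=27 D=48 E=50] avail[A=58 B=18 C=27 D=43 E=41] open={R3,R4,R6,R7}
Step 11: reserve R8 D 8 -> on_hand[A=59 B=27 C=27 D=48 E=50] avail[A=58 B=18 C=27 D=35 E=41] open={R3,R4,R6,R7,R8}
Step 12: reserve R9 E 9 -> on_hand[A=59 B=27 C=27 D=48 E=50] avail[A=58 B=18 C=27 D=35 E=32] open={R3,R4,R6,R7,R8,R9}
Step 13: commit R6 -> on_hand[A=58 B=27 C=27 D=48 E=50] avail[A=58 B=18 C=27 D=35 E=32] open={R3,R4,R7,R8,R9}
Step 14: cancel R7 -> on_hand[A=58 B=27 C=27 D=48 E=50] avail[A=58 B=27 C=27 D=35 E=32] open={R3,R4,R8,R9}
Step 15: commit R4 -> on_hand[A=58 B=27 C=27 D=43 E=50] avail[A=58 B=27 C=27 D=35 E=32] open={R3,R8,R9}
Step 16: reserve R10 D 6 -> on_hand[A=58 B=27 C=27 D=43 E=50] avail[A=58 B=27 C=27 D=29 E=32] open={R10,R3,R8,R9}
Step 17: reserve R11 E 9 -> on_hand[A=58 B=27 C=27 D=43 E=50] avail[A=58 B=27 C=27 D=29 E=23] open={R10,R11,R3,R8,R9}
Step 18: reserve R12 E 7 -> on_hand[A=58 B=27 C=27 D=43 E=50] avail[A=58 B=27 C=27 D=29 E=16] open={R10,R11,R12,R3,R8,R9}
Step 19: cancel R3 -> on_hand[A=58 B=27 C=27 D=43 E=50] avail[A=58 B=27 C=27 D=29 E=25] open={R10,R11,R12,R8,R9}
Final available[D] = 29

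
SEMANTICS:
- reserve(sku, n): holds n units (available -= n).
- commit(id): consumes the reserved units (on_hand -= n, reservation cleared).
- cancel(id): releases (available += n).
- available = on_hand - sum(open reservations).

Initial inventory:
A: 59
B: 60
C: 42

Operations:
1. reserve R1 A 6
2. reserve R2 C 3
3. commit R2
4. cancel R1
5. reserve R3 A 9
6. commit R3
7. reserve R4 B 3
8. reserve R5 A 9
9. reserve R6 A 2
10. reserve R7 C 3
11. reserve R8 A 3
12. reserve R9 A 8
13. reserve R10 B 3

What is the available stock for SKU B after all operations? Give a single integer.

Step 1: reserve R1 A 6 -> on_hand[A=59 B=60 C=42] avail[A=53 B=60 C=42] open={R1}
Step 2: reserve R2 C 3 -> on_hand[A=59 B=60 C=42] avail[A=53 B=60 C=39] open={R1,R2}
Step 3: commit R2 -> on_hand[A=59 B=60 C=39] avail[A=53 B=60 C=39] open={R1}
Step 4: cancel R1 -> on_hand[A=59 B=60 C=39] avail[A=59 B=60 C=39] open={}
Step 5: reserve R3 A 9 -> on_hand[A=59 B=60 C=39] avail[A=50 B=60 C=39] open={R3}
Step 6: commit R3 -> on_hand[A=50 B=60 C=39] avail[A=50 B=60 C=39] open={}
Step 7: reserve R4 B 3 -> on_hand[A=50 B=60 C=39] avail[A=50 B=57 C=39] open={R4}
Step 8: reserve R5 A 9 -> on_hand[A=50 B=60 C=39] avail[A=41 B=57 C=39] open={R4,R5}
Step 9: reserve R6 A 2 -> on_hand[A=50 B=60 C=39] avail[A=39 B=57 C=39] open={R4,R5,R6}
Step 10: reserve R7 C 3 -> on_hand[A=50 B=60 C=39] avail[A=39 B=57 C=36] open={R4,R5,R6,R7}
Step 11: reserve R8 A 3 -> on_hand[A=50 B=60 C=39] avail[A=36 B=57 C=36] open={R4,R5,R6,R7,R8}
Step 12: reserve R9 A 8 -> on_hand[A=50 B=60 C=39] avail[A=28 B=57 C=36] open={R4,R5,R6,R7,R8,R9}
Step 13: reserve R10 B 3 -> on_hand[A=50 B=60 C=39] avail[A=28 B=54 C=36] open={R10,R4,R5,R6,R7,R8,R9}
Final available[B] = 54

Answer: 54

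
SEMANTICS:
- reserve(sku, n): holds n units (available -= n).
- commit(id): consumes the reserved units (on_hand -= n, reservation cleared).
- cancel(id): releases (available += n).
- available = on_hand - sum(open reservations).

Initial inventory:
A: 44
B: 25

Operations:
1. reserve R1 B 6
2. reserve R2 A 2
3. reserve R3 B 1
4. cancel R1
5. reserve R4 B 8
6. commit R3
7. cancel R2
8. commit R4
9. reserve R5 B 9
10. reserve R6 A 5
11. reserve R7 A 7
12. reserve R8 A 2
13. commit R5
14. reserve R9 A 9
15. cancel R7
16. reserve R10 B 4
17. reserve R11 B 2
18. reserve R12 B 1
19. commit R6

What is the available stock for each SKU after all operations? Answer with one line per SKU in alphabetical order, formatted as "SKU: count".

Step 1: reserve R1 B 6 -> on_hand[A=44 B=25] avail[A=44 B=19] open={R1}
Step 2: reserve R2 A 2 -> on_hand[A=44 B=25] avail[A=42 B=19] open={R1,R2}
Step 3: reserve R3 B 1 -> on_hand[A=44 B=25] avail[A=42 B=18] open={R1,R2,R3}
Step 4: cancel R1 -> on_hand[A=44 B=25] avail[A=42 B=24] open={R2,R3}
Step 5: reserve R4 B 8 -> on_hand[A=44 B=25] avail[A=42 B=16] open={R2,R3,R4}
Step 6: commit R3 -> on_hand[A=44 B=24] avail[A=42 B=16] open={R2,R4}
Step 7: cancel R2 -> on_hand[A=44 B=24] avail[A=44 B=16] open={R4}
Step 8: commit R4 -> on_hand[A=44 B=16] avail[A=44 B=16] open={}
Step 9: reserve R5 B 9 -> on_hand[A=44 B=16] avail[A=44 B=7] open={R5}
Step 10: reserve R6 A 5 -> on_hand[A=44 B=16] avail[A=39 B=7] open={R5,R6}
Step 11: reserve R7 A 7 -> on_hand[A=44 B=16] avail[A=32 B=7] open={R5,R6,R7}
Step 12: reserve R8 A 2 -> on_hand[A=44 B=16] avail[A=30 B=7] open={R5,R6,R7,R8}
Step 13: commit R5 -> on_hand[A=44 B=7] avail[A=30 B=7] open={R6,R7,R8}
Step 14: reserve R9 A 9 -> on_hand[A=44 B=7] avail[A=21 B=7] open={R6,R7,R8,R9}
Step 15: cancel R7 -> on_hand[A=44 B=7] avail[A=28 B=7] open={R6,R8,R9}
Step 16: reserve R10 B 4 -> on_hand[A=44 B=7] avail[A=28 B=3] open={R10,R6,R8,R9}
Step 17: reserve R11 B 2 -> on_hand[A=44 B=7] avail[A=28 B=1] open={R10,R11,R6,R8,R9}
Step 18: reserve R12 B 1 -> on_hand[A=44 B=7] avail[A=28 B=0] open={R10,R11,R12,R6,R8,R9}
Step 19: commit R6 -> on_hand[A=39 B=7] avail[A=28 B=0] open={R10,R11,R12,R8,R9}

Answer: A: 28
B: 0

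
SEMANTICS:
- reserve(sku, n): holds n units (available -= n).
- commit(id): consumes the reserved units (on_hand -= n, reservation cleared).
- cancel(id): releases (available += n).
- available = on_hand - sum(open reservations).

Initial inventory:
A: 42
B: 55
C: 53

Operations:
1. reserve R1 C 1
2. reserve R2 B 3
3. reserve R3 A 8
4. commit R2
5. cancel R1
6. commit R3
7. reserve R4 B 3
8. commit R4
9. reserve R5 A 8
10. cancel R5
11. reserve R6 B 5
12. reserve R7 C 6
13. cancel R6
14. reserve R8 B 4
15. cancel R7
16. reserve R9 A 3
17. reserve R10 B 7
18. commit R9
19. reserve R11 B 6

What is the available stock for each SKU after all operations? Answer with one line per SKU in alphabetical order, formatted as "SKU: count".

Answer: A: 31
B: 32
C: 53

Derivation:
Step 1: reserve R1 C 1 -> on_hand[A=42 B=55 C=53] avail[A=42 B=55 C=52] open={R1}
Step 2: reserve R2 B 3 -> on_hand[A=42 B=55 C=53] avail[A=42 B=52 C=52] open={R1,R2}
Step 3: reserve R3 A 8 -> on_hand[A=42 B=55 C=53] avail[A=34 B=52 C=52] open={R1,R2,R3}
Step 4: commit R2 -> on_hand[A=42 B=52 C=53] avail[A=34 B=52 C=52] open={R1,R3}
Step 5: cancel R1 -> on_hand[A=42 B=52 C=53] avail[A=34 B=52 C=53] open={R3}
Step 6: commit R3 -> on_hand[A=34 B=52 C=53] avail[A=34 B=52 C=53] open={}
Step 7: reserve R4 B 3 -> on_hand[A=34 B=52 C=53] avail[A=34 B=49 C=53] open={R4}
Step 8: commit R4 -> on_hand[A=34 B=49 C=53] avail[A=34 B=49 C=53] open={}
Step 9: reserve R5 A 8 -> on_hand[A=34 B=49 C=53] avail[A=26 B=49 C=53] open={R5}
Step 10: cancel R5 -> on_hand[A=34 B=49 C=53] avail[A=34 B=49 C=53] open={}
Step 11: reserve R6 B 5 -> on_hand[A=34 B=49 C=53] avail[A=34 B=44 C=53] open={R6}
Step 12: reserve R7 C 6 -> on_hand[A=34 B=49 C=53] avail[A=34 B=44 C=47] open={R6,R7}
Step 13: cancel R6 -> on_hand[A=34 B=49 C=53] avail[A=34 B=49 C=47] open={R7}
Step 14: reserve R8 B 4 -> on_hand[A=34 B=49 C=53] avail[A=34 B=45 C=47] open={R7,R8}
Step 15: cancel R7 -> on_hand[A=34 B=49 C=53] avail[A=34 B=45 C=53] open={R8}
Step 16: reserve R9 A 3 -> on_hand[A=34 B=49 C=53] avail[A=31 B=45 C=53] open={R8,R9}
Step 17: reserve R10 B 7 -> on_hand[A=34 B=49 C=53] avail[A=31 B=38 C=53] open={R10,R8,R9}
Step 18: commit R9 -> on_hand[A=31 B=49 C=53] avail[A=31 B=38 C=53] open={R10,R8}
Step 19: reserve R11 B 6 -> on_hand[A=31 B=49 C=53] avail[A=31 B=32 C=53] open={R10,R11,R8}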